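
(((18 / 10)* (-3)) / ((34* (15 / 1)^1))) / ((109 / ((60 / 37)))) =-54 / 342805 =-0.00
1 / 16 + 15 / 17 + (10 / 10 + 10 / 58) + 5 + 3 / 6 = 7.62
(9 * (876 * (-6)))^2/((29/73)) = 163349794368/29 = 5632751529.93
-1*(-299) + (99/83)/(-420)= 3474347/11620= 299.00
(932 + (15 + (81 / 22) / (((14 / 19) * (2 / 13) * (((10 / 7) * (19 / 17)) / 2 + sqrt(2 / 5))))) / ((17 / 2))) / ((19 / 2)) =1321968077 / 13266902 - 13923 * sqrt(10) / 41074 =98.57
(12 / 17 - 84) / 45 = -472 / 255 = -1.85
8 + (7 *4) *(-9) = -244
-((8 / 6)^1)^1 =-1.33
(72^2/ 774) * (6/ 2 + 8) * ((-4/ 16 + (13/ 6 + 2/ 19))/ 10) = 60852/ 4085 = 14.90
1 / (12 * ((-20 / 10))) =-1 / 24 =-0.04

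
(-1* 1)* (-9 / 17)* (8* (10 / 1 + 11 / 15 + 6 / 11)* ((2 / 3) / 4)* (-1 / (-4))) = 1861 / 935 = 1.99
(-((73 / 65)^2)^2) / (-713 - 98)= 28398241 / 14476856875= 0.00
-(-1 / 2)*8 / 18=2 / 9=0.22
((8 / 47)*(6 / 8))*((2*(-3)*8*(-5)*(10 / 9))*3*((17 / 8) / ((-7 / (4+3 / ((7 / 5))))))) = -438600 / 2303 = -190.45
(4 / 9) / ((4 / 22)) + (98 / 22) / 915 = 73957 / 30195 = 2.45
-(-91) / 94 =91 / 94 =0.97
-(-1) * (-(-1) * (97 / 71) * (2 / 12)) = 97 / 426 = 0.23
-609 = -609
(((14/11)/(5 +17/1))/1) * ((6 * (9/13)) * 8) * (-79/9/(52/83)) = -26.93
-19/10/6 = -19/60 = -0.32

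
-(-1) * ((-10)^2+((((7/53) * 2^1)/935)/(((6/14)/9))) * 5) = 991394/9911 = 100.03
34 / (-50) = -17 / 25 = -0.68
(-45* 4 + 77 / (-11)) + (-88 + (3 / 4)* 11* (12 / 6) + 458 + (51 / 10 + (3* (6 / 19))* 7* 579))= 384207 / 95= 4044.28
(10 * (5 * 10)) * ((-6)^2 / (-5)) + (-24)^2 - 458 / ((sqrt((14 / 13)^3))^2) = -4652041 / 1372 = -3390.70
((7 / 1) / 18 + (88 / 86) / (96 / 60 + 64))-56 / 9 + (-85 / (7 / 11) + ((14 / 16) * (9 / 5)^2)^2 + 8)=-182674352753 / 1480920000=-123.35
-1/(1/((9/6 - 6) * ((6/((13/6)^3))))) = 5832/2197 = 2.65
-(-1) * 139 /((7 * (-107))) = -139 /749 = -0.19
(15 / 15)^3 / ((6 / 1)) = 1 / 6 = 0.17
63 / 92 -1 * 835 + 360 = -474.32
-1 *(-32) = 32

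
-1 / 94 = -0.01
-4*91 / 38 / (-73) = 182 / 1387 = 0.13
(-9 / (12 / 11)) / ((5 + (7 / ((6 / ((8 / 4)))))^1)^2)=-27 / 176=-0.15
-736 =-736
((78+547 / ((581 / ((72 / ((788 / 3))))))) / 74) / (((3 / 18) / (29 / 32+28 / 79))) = 2676238632 / 334557811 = 8.00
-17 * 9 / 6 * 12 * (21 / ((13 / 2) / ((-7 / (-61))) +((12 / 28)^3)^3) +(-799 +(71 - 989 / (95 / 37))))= 340522.53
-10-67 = -77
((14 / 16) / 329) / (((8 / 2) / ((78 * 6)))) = 117 / 376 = 0.31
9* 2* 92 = 1656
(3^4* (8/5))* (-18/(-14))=5832/35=166.63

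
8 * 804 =6432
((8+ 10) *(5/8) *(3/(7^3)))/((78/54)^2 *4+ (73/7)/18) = 10935/991858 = 0.01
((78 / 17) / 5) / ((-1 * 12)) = -13 / 170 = -0.08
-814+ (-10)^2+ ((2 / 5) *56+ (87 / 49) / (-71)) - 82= -13457207 / 17395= -773.63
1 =1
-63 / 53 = -1.19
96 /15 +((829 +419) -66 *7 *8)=-12208 /5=-2441.60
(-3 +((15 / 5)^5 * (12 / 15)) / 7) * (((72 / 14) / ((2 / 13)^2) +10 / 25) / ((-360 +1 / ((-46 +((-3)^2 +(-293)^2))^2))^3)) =-2637577416202954978353867309024940032 / 22820845750997152084679826829949904430775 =-0.00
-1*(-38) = 38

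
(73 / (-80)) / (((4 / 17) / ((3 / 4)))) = -3723 / 1280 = -2.91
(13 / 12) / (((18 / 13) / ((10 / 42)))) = 845 / 4536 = 0.19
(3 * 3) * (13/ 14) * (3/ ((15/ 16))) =936/ 35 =26.74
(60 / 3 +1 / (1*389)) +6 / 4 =16729 / 778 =21.50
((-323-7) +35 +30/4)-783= -2141/2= -1070.50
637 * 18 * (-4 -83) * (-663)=661370346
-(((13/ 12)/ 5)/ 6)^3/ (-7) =2197/ 326592000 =0.00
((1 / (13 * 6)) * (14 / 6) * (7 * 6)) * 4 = 196 / 39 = 5.03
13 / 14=0.93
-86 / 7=-12.29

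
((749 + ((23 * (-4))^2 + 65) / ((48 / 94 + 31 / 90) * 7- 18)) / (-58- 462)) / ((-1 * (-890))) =-1987259 / 23519958800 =-0.00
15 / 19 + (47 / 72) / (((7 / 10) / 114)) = 85465 / 798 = 107.10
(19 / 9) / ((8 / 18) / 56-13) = -266 / 1637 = -0.16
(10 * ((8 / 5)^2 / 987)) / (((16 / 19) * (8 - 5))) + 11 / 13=164831 / 192465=0.86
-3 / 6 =-1 / 2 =-0.50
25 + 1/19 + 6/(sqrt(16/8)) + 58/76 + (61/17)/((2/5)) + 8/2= 3 * sqrt(2) + 12528/323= 43.03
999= 999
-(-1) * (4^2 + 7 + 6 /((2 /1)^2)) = 49 /2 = 24.50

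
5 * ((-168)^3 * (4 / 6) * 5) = -79027200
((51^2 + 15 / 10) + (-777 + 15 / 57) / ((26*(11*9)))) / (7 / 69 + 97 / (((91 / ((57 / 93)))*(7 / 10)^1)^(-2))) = 2780698887950 / 1119645171617973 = 0.00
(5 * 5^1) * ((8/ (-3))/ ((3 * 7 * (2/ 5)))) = -500/ 63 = -7.94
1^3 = 1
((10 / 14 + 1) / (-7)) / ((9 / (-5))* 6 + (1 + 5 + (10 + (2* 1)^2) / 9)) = 270 / 3577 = 0.08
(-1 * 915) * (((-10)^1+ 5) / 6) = 1525 / 2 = 762.50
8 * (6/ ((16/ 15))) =45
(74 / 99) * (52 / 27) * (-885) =-1135160 / 891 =-1274.03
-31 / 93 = -1 / 3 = -0.33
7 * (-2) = -14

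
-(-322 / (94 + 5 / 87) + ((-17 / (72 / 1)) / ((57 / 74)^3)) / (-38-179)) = 206634921827 / 60400882143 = 3.42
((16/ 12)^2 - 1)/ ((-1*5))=-7/ 45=-0.16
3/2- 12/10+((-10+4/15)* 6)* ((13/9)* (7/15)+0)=-52739/1350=-39.07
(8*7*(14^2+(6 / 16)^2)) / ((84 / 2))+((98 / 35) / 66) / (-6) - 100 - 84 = 613909 / 7920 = 77.51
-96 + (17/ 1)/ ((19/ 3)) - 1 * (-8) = -1621/ 19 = -85.32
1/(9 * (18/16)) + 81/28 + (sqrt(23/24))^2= 17917/4536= 3.95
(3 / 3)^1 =1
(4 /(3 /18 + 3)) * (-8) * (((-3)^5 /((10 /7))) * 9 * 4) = 5878656 /95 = 61880.59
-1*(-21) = 21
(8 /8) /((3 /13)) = 13 /3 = 4.33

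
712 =712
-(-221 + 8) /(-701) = -213 /701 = -0.30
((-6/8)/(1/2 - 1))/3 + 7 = 15/2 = 7.50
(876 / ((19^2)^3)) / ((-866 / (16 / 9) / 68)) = -158848 / 61112599419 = -0.00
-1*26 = -26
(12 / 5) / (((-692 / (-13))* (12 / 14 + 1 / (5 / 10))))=0.02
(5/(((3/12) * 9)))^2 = 400/81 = 4.94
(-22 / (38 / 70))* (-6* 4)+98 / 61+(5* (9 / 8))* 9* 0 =974.24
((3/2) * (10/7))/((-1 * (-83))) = 15/581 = 0.03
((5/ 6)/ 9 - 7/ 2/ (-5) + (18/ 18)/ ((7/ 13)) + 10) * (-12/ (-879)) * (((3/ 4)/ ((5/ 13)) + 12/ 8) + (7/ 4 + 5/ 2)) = 262988/ 197775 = 1.33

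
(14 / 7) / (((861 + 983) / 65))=65 / 922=0.07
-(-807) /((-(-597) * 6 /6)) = 269 /199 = 1.35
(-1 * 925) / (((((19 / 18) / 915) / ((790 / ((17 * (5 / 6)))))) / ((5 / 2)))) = -36106357500 / 323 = -111784388.54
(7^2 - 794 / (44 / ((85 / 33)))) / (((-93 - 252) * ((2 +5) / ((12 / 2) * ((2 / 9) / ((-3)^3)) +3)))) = -0.00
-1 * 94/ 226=-47/ 113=-0.42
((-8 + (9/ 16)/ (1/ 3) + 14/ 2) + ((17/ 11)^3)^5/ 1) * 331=15174601841380826825019/ 66835970710650416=227042.44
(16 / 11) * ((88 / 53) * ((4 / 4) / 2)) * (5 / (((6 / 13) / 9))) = 6240 / 53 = 117.74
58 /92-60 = -2731 /46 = -59.37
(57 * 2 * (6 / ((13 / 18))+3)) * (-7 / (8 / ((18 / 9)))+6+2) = 209475 / 26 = 8056.73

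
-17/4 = -4.25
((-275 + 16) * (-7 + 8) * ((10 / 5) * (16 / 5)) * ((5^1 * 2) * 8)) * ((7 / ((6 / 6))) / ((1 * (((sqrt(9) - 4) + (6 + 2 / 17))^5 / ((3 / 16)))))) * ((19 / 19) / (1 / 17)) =-1400365203104 / 1661403069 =-842.88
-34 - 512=-546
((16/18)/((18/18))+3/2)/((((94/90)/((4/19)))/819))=352170/893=394.37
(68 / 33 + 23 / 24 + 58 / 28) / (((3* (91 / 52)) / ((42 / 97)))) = 9407 / 22407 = 0.42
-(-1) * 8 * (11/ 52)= 22/ 13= 1.69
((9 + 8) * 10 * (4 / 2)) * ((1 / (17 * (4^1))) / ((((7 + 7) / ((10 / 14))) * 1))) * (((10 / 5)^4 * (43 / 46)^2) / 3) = 92450 / 77763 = 1.19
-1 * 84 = -84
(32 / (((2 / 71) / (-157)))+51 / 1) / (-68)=178301 / 68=2622.07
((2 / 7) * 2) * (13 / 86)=26 / 301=0.09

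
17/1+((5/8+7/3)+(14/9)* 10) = 2557/72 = 35.51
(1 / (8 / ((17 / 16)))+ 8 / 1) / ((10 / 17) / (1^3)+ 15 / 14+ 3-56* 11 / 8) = -41293 / 367296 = -0.11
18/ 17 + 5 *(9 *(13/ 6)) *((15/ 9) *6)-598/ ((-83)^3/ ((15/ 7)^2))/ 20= 929791074453/ 952597142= 976.06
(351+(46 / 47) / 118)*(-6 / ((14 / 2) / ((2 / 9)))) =-3893384 / 58233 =-66.86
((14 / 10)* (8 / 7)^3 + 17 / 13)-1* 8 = -14659 / 3185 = -4.60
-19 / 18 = -1.06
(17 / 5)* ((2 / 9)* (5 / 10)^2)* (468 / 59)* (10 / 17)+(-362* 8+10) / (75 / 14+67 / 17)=-40410136 / 130567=-309.50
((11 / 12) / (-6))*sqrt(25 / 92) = -55*sqrt(23) / 3312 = -0.08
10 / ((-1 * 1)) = -10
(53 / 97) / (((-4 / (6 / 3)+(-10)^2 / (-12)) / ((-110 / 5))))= 3498 / 3007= 1.16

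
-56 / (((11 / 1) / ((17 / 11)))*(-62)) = 476 / 3751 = 0.13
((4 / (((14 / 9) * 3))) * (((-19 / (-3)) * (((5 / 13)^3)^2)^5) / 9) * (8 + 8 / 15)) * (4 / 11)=3623962402343750000000000 / 5446970943148235572631166428859908871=0.00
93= 93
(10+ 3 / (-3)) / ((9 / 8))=8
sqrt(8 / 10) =0.89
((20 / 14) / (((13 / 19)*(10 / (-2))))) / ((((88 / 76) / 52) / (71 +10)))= -116964 / 77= -1519.01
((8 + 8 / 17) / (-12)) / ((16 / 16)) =-12 / 17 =-0.71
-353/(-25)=353/25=14.12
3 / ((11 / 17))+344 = 3835 / 11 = 348.64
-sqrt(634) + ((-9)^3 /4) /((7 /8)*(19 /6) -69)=8748 /3179 -sqrt(634)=-22.43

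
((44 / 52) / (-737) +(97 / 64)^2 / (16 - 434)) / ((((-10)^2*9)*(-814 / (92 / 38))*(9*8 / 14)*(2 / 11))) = 1595086087 / 67933613437747200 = 0.00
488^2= 238144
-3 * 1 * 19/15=-19/5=-3.80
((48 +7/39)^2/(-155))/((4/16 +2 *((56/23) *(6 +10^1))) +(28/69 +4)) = -324818972/1790873565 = -0.18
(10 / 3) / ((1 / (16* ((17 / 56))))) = 340 / 21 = 16.19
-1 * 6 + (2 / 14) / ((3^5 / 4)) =-10202 / 1701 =-6.00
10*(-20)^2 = 4000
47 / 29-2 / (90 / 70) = 17 / 261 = 0.07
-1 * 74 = -74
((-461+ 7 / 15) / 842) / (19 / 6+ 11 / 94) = -162338 / 974615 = -0.17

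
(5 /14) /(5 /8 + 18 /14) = 20 /107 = 0.19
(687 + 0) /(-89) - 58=-5849 /89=-65.72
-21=-21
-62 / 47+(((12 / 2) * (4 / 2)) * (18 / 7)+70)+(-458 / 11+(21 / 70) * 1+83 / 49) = 15173329 / 253330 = 59.90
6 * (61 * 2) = 732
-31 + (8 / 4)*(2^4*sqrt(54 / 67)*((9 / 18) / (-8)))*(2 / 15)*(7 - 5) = -31 - 8*sqrt(402) / 335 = -31.48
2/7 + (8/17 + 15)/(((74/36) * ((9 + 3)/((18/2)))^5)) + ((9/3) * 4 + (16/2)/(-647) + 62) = 110936789181/1458555392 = 76.06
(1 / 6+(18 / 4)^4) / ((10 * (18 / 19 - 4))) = -12901 / 960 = -13.44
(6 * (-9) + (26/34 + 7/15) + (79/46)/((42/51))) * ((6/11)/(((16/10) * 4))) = -8323199/1926848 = -4.32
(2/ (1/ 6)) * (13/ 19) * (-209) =-1716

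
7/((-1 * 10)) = -7/10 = -0.70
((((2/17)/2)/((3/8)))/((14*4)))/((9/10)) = 10/3213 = 0.00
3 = 3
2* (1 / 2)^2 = 1 / 2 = 0.50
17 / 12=1.42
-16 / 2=-8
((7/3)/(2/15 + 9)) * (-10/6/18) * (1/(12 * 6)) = -175/532656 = -0.00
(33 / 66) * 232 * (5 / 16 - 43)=-19807 / 4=-4951.75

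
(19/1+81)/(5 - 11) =-50/3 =-16.67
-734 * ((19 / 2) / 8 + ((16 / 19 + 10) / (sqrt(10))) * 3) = -226806 * sqrt(10) / 95-6973 / 8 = -8421.35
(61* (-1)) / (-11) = 61 / 11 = 5.55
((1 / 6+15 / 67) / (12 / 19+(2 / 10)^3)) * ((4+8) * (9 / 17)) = 6711750 / 1730141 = 3.88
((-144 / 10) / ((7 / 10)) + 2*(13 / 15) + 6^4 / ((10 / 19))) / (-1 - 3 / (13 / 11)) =-1667731 / 2415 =-690.57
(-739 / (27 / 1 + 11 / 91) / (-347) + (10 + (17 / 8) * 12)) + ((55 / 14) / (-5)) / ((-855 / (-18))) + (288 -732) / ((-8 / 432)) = 13674664748639 / 569503340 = 24011.56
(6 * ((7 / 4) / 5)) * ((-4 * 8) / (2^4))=-21 / 5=-4.20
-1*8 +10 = 2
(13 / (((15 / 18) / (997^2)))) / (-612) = -12922117 / 510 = -25337.48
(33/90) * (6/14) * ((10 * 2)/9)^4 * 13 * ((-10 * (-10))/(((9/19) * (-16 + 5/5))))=-869440000/1240029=-701.14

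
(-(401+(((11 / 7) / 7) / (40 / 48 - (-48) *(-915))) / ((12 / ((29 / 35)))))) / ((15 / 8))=-213.87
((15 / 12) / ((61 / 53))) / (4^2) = 265 / 3904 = 0.07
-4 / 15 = -0.27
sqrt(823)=28.69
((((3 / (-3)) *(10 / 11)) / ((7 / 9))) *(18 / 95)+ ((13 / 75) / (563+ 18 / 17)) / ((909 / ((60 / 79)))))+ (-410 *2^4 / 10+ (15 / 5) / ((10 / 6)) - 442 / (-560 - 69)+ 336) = -11842767466115461 / 37274372699949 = -317.72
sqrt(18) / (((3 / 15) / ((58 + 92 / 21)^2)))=82548.70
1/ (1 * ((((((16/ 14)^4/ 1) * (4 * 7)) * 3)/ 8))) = 343/ 6144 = 0.06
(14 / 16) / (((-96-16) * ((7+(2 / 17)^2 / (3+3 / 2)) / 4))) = -2601 / 582880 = -0.00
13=13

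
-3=-3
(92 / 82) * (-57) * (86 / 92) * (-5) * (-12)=-147060 / 41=-3586.83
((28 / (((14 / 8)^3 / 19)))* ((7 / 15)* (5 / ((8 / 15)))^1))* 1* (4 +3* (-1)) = 3040 / 7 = 434.29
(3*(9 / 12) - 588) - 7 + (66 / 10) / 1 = -11723 / 20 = -586.15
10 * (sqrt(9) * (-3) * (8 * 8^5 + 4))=-23593320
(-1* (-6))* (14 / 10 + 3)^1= 132 / 5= 26.40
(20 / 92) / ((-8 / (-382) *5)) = 191 / 92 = 2.08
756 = 756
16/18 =8/9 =0.89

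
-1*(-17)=17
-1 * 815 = -815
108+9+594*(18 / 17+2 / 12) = 844.94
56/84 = 2/3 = 0.67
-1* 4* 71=-284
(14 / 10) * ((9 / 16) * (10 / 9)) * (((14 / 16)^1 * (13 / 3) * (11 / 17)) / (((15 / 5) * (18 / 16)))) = 7007 / 11016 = 0.64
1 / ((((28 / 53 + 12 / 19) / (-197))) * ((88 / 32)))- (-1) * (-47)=-349343 / 3212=-108.76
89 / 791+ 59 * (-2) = -93249 / 791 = -117.89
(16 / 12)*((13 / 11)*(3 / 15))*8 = 416 / 165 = 2.52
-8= -8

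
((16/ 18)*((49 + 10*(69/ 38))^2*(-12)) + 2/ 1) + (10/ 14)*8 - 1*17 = -48117.90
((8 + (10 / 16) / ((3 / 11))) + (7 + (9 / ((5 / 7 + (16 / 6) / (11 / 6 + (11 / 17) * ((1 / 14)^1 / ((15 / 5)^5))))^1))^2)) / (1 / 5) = 167696550002075 / 971757380184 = 172.57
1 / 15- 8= -119 / 15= -7.93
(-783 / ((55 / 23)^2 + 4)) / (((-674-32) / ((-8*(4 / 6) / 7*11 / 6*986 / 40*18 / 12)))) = -748748187 / 127034110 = -5.89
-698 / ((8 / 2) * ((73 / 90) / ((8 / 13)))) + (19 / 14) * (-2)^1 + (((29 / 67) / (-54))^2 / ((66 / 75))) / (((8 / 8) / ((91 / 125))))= -1292318077312607 / 9565200164520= -135.11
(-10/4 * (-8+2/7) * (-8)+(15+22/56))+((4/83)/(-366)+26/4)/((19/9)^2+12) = -26172142097/188971412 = -138.50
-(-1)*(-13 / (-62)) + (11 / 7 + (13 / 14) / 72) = 1.79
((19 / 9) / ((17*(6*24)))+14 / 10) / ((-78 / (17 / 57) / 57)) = -154319 / 505440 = -0.31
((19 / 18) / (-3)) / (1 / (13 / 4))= -247 / 216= -1.14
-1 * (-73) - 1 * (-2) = 75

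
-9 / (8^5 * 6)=-3 / 65536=-0.00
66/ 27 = 22/ 9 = 2.44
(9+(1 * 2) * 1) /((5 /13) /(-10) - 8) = -26 /19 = -1.37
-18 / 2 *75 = -675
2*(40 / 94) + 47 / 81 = 1.43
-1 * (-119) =119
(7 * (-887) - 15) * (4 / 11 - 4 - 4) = 522816 / 11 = 47528.73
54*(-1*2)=-108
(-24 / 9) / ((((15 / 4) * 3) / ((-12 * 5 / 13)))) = 1.09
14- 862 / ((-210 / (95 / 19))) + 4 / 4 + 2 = 788 / 21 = 37.52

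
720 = 720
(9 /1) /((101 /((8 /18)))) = 4 /101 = 0.04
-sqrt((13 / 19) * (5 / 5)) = -sqrt(247) / 19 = -0.83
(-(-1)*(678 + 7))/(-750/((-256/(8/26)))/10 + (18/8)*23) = 569920/43131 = 13.21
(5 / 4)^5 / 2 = 3125 / 2048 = 1.53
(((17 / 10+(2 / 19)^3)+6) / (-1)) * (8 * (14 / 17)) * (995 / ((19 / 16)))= -94184273792 / 2215457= -42512.35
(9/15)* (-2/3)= -2/5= -0.40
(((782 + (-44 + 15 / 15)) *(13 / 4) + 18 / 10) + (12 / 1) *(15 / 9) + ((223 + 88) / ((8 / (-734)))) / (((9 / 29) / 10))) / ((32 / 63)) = -1805370.12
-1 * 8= -8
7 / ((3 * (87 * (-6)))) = -7 / 1566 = -0.00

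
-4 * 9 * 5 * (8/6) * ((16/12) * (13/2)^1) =-2080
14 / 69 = 0.20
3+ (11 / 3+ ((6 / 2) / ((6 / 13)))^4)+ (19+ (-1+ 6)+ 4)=87347 / 48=1819.73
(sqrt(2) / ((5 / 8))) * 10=16 * sqrt(2)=22.63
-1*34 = -34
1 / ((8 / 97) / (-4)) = -97 / 2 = -48.50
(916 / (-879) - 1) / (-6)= 1795 / 5274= 0.34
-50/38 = -25/19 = -1.32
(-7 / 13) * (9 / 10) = -63 / 130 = -0.48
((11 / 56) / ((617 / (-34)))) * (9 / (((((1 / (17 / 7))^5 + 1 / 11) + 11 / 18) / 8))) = -946289255076 / 866771078971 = -1.09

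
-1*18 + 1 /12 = -215 /12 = -17.92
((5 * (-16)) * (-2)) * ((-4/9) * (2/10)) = -14.22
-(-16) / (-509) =-16 / 509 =-0.03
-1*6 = -6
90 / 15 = 6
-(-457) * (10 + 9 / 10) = 49813 / 10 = 4981.30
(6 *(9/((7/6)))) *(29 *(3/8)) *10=35235/7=5033.57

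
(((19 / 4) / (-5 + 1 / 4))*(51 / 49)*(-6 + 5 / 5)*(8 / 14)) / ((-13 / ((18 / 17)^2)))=-19440 / 75803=-0.26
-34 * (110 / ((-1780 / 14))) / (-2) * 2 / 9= -2618 / 801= -3.27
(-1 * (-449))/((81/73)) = 404.65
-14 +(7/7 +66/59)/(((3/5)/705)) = 146049/59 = 2475.41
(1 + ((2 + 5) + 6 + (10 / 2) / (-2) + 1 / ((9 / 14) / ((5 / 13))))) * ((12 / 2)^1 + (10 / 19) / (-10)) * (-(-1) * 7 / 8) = 117859 / 1872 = 62.96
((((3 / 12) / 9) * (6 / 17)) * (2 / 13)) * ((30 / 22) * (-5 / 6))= -25 / 14586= -0.00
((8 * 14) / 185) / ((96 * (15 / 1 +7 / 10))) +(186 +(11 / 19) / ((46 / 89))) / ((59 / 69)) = 8550207277 / 39071334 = 218.84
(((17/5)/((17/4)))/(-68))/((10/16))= -8/425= -0.02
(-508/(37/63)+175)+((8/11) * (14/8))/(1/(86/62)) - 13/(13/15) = -703.21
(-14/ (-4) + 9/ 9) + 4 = 17/ 2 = 8.50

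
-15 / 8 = -1.88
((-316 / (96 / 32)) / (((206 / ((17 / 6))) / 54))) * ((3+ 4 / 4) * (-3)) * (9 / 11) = 870264 / 1133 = 768.11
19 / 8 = 2.38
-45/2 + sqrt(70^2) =95/2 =47.50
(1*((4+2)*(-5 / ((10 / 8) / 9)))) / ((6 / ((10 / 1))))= -360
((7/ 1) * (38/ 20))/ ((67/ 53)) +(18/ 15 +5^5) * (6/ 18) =2115701/ 2010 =1052.59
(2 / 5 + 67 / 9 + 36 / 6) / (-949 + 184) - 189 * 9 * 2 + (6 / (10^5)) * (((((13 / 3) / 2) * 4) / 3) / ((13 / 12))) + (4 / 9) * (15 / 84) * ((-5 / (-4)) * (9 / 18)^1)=-819789319319 / 240975000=-3401.97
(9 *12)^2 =11664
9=9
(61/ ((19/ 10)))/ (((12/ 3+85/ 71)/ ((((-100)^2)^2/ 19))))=4331000000000/ 133209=32512818.20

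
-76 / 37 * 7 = -532 / 37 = -14.38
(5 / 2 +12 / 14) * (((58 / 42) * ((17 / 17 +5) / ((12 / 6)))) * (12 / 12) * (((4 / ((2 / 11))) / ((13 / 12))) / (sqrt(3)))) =59972 * sqrt(3) / 637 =163.07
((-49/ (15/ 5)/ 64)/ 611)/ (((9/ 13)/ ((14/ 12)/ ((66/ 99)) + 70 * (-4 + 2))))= 0.08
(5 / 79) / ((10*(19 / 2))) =1 / 1501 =0.00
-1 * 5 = -5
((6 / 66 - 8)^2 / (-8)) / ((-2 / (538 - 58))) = 227070 / 121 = 1876.61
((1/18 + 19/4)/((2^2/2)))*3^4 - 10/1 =1477/8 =184.62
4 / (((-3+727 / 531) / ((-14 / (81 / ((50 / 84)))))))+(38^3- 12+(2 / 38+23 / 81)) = 36558383264 / 666387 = 54860.59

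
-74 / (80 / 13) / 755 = -481 / 30200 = -0.02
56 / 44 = 14 / 11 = 1.27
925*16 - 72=14728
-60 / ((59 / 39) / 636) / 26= -57240 / 59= -970.17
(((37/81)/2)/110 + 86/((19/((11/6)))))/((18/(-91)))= -255739393/6094440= -41.96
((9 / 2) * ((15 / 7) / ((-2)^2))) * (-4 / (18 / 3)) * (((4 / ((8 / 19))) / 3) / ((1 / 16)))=-570 / 7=-81.43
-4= -4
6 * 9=54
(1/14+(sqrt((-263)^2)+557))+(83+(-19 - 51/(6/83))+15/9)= 3785/21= 180.24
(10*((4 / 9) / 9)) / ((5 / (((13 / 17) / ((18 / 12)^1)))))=208 / 4131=0.05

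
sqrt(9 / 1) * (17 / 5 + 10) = 201 / 5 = 40.20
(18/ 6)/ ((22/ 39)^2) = 4563/ 484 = 9.43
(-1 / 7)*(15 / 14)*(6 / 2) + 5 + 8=1229 / 98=12.54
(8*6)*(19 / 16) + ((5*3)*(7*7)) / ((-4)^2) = 1647 / 16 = 102.94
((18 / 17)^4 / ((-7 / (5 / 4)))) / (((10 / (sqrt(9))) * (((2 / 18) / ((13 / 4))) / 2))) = -2302911 / 584647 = -3.94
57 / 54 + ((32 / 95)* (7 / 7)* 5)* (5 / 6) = 841 / 342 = 2.46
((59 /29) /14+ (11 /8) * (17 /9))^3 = 64408867614125 /3122378896896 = 20.63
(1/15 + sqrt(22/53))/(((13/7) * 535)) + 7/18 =0.39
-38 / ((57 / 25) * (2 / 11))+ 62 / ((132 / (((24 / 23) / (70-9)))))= -4243703 / 46299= -91.66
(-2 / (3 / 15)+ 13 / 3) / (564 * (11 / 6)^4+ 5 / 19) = -11628 / 13074953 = -0.00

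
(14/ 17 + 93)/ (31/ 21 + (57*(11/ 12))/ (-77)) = 133980/ 1139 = 117.63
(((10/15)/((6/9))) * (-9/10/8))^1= -9/80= -0.11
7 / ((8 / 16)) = 14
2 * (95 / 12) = 95 / 6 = 15.83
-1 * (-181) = 181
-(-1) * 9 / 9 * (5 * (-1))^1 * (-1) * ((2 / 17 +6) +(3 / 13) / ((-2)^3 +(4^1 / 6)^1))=147955 / 4862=30.43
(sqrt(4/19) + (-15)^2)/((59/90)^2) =524.62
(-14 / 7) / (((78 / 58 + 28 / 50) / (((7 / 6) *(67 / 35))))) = -9715 / 4143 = -2.34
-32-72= -104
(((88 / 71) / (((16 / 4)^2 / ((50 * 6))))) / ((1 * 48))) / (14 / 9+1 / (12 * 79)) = 195525 / 628634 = 0.31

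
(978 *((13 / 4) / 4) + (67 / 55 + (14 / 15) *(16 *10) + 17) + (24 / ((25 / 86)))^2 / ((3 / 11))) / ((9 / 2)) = 4282532053 / 742500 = 5767.72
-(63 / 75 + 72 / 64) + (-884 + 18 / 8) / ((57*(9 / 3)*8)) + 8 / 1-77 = -9796187 / 136800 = -71.61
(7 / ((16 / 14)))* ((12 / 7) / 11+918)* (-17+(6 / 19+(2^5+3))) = 21527541 / 209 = 103002.59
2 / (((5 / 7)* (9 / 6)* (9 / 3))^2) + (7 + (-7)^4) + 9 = 4894817 / 2025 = 2417.19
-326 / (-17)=326 / 17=19.18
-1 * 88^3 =-681472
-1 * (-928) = 928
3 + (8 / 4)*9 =21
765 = 765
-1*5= -5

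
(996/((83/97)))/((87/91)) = 35308/29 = 1217.52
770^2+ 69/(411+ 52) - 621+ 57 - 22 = 274241451/463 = 592314.15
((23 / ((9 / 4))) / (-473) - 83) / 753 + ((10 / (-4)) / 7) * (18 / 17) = -186305782 / 381456999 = -0.49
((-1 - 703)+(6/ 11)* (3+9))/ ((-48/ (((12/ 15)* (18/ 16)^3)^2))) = 169883973/ 9011200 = 18.85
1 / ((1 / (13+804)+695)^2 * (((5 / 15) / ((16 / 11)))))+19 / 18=233976783925 / 221660319276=1.06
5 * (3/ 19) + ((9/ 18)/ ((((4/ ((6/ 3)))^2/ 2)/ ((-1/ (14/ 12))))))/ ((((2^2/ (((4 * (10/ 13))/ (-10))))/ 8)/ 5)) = 2505/ 1729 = 1.45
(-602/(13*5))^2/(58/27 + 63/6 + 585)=19569816/136353425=0.14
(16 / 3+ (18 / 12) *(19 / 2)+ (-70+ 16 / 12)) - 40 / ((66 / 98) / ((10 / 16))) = -3793 / 44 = -86.20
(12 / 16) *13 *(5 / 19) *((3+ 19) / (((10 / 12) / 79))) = 101673 / 19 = 5351.21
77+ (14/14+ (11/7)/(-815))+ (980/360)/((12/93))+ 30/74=1512223571/15198120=99.50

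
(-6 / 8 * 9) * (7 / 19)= -189 / 76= -2.49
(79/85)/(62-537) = -79/40375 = -0.00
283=283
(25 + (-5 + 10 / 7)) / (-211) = -150 / 1477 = -0.10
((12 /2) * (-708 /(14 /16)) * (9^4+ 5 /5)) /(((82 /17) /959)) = -259687002816 /41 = -6333829336.98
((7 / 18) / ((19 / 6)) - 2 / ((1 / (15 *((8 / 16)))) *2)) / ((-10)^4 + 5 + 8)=-0.00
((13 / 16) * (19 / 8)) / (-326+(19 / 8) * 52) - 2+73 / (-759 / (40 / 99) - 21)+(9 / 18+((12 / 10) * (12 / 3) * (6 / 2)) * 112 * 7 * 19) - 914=140214608105927 / 656475840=213586.85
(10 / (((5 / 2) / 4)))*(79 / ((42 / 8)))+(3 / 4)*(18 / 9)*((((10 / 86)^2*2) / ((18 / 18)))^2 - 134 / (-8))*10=141298776529 / 287179284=492.02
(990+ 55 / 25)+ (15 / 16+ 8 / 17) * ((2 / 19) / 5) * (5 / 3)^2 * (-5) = 115325141 / 116280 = 991.79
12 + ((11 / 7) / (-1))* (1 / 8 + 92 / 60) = 7891 / 840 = 9.39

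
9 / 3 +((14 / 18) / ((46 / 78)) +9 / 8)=5.44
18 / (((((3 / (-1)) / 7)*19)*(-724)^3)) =21 / 3605282528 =0.00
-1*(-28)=28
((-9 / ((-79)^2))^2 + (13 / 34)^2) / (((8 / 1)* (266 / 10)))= 32913286625 / 47907976428704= 0.00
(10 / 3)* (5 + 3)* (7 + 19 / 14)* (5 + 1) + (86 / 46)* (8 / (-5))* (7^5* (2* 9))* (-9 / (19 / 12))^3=917685666116496 / 5521495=166202390.13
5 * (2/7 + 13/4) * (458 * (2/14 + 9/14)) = 1246905/196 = 6361.76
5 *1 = 5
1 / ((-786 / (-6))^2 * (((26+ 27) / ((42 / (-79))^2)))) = 1764 / 5676395453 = 0.00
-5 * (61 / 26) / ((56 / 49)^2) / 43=-14945 / 71552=-0.21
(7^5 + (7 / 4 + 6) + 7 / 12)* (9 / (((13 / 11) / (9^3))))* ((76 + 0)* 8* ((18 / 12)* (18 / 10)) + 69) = 10379744796366 / 65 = 159688381482.55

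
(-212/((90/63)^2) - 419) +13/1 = -12747/25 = -509.88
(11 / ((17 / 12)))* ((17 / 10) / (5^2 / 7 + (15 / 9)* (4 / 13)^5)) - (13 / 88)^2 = 3961595108237 / 1079622596800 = 3.67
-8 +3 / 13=-101 / 13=-7.77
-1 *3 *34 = -102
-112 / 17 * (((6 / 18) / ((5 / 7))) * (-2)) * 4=6272 / 255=24.60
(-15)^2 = 225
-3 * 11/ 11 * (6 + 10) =-48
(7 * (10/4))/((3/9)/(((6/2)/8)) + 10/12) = 315/31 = 10.16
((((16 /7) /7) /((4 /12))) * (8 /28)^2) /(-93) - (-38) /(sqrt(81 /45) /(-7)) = -266 * sqrt(5) /3 - 64 /74431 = -198.27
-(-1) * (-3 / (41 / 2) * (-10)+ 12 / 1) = 552 / 41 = 13.46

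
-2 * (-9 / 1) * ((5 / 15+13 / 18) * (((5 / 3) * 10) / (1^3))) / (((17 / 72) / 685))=15618000 / 17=918705.88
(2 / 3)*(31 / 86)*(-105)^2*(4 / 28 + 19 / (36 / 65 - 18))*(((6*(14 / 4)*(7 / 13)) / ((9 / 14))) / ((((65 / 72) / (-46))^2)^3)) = -1301399170719008038513016832 / 1686366394375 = -771717922664921.07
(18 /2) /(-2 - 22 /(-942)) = -4239 /931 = -4.55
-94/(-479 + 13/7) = 329/1670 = 0.20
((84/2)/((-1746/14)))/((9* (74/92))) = -4508/96903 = -0.05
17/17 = 1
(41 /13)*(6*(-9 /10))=-1107 /65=-17.03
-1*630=-630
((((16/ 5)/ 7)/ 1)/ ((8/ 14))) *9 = 36/ 5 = 7.20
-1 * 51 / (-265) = 0.19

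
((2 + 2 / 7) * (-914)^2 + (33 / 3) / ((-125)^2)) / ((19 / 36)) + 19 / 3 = 22555731492691 / 6234375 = 3617961.94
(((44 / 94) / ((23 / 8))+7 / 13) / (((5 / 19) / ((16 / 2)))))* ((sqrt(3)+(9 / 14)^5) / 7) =5.61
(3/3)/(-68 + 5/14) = -14/947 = -0.01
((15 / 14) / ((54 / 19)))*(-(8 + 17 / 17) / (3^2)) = -0.38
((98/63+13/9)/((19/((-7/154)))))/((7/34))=-51/1463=-0.03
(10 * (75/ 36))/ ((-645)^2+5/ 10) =125/ 2496153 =0.00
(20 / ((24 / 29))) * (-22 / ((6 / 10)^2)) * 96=-1276000 / 9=-141777.78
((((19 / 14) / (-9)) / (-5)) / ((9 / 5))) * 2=19 / 567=0.03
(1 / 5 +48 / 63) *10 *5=1010 / 21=48.10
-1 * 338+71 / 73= -24603 / 73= -337.03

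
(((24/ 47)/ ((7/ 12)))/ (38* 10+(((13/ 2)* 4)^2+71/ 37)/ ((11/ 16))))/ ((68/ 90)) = 659340/ 777410221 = 0.00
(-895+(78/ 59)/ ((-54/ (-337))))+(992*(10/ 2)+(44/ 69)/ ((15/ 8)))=27639312/ 6785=4073.59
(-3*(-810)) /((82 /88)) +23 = 107863 /41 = 2630.80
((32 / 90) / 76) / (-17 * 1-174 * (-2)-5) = 2 / 139365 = 0.00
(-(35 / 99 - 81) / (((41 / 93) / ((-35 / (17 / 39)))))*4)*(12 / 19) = -5405487360 / 145673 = -37107.00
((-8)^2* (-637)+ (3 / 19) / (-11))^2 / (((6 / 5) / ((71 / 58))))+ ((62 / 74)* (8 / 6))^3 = 11749184555709324131879 / 6929780806476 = 1695462653.70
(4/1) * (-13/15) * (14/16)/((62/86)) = -3913/930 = -4.21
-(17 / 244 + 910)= -222057 / 244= -910.07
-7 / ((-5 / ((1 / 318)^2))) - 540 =-273034793 / 505620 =-540.00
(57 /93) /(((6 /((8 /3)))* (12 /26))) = 494 /837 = 0.59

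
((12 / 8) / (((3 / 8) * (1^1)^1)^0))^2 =9 / 4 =2.25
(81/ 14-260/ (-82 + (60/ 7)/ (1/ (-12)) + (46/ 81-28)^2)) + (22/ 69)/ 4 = 34045891661/ 6296159541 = 5.41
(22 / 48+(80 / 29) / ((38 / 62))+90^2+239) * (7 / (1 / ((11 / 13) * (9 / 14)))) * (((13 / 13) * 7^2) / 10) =178420615989 / 1146080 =155679.02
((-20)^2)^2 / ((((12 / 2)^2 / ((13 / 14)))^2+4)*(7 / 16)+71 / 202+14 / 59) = 128905088000 / 531672719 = 242.45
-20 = -20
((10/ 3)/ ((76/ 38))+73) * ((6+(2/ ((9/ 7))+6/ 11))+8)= 357056/ 297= 1202.21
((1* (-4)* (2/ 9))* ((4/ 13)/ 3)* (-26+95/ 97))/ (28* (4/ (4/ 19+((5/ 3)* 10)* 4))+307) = 24671264/ 3338501283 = 0.01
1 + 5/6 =11/6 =1.83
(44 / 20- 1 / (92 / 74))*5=321 / 46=6.98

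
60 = 60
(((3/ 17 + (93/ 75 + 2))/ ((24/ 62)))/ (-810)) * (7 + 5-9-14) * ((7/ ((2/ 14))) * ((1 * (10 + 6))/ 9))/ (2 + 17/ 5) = 16174312/ 8365275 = 1.93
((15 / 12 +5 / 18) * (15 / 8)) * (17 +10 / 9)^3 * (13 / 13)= 17017.54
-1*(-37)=37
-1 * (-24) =24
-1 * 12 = -12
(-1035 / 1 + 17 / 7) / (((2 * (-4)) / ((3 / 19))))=20.38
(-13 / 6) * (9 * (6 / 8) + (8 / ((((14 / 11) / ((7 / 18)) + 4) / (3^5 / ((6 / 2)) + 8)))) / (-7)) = 13169 / 840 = 15.68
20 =20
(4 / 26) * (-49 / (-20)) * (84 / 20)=1029 / 650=1.58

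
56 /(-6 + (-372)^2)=28 /69189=0.00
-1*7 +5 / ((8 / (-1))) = -61 / 8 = -7.62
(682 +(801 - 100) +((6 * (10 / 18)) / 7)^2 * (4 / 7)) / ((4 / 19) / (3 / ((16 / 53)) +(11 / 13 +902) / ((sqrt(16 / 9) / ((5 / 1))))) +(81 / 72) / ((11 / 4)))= 420180348739162 / 124296389049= 3380.47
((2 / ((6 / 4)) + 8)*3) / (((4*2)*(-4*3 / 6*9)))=-7 / 36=-0.19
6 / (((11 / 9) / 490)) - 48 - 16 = 25756 / 11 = 2341.45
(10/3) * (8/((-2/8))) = -320/3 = -106.67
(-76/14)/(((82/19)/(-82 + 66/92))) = 1349779/13202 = 102.24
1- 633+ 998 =366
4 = 4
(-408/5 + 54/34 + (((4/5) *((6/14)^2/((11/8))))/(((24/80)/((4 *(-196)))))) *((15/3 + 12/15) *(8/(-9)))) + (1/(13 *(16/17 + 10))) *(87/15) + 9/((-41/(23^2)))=115284781459/92694030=1243.71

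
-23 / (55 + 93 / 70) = -1610 / 3943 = -0.41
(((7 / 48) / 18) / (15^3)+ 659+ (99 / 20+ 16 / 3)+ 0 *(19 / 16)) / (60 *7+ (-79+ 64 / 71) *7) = -138565744697 / 26229420000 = -5.28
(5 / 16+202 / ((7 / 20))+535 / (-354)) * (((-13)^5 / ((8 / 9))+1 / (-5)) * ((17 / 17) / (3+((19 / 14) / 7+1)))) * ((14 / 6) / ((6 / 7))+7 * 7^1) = -248644462010794843 / 83804544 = -2966956803.81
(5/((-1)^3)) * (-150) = 750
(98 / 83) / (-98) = -1 / 83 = -0.01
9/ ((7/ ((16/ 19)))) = 1.08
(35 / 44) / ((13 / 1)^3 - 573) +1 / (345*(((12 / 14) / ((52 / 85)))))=2297731 / 898048800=0.00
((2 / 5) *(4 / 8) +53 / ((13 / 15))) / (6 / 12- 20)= -7976 / 2535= -3.15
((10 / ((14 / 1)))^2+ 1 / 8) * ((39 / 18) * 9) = 9711 / 784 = 12.39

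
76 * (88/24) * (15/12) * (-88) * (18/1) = -551760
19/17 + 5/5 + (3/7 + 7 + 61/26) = 36795/3094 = 11.89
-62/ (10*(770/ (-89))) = 2759/ 3850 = 0.72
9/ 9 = 1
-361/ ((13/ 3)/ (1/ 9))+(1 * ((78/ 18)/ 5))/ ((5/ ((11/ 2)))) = -5397/ 650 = -8.30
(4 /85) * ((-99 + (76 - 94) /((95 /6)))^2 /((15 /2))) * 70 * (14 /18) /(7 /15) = 1126186992 /153425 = 7340.31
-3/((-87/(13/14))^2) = -169/494508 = -0.00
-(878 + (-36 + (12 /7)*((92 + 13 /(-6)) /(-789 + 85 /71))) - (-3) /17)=-400310600 /475439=-841.98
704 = 704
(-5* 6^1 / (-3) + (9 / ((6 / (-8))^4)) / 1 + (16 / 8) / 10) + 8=2099 / 45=46.64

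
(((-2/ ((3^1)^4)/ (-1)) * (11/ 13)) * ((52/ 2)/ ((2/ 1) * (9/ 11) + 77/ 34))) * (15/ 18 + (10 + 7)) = 880396/ 354537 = 2.48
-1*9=-9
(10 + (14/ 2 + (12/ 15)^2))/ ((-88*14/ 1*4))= -63/ 17600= -0.00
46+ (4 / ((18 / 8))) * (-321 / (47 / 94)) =-3286 / 3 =-1095.33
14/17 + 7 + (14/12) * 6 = 252/17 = 14.82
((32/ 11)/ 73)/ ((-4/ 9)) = -72/ 803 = -0.09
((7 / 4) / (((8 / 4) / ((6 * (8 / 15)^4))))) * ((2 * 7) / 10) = 50176 / 84375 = 0.59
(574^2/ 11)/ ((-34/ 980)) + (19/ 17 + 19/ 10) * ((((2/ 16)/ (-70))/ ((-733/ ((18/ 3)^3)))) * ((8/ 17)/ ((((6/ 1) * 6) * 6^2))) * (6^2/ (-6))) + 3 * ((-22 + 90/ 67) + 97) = -94325773701603581/ 109286708300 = -863103.80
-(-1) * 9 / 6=3 / 2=1.50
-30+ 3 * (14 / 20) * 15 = 3 / 2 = 1.50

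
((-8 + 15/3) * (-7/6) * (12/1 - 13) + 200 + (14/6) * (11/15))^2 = 318229921/8100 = 39287.64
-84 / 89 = -0.94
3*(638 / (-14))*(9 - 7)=-1914 / 7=-273.43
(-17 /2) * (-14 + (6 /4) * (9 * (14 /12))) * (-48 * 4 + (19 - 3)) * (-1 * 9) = -23562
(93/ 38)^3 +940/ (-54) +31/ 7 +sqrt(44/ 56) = sqrt(154)/ 14 +17422457/ 10370808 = 2.57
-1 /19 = -0.05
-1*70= -70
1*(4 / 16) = 1 / 4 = 0.25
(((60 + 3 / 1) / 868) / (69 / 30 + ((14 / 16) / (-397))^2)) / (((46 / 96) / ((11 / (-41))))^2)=3515109396480 / 355305814754579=0.01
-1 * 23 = -23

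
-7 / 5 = -1.40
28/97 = 0.29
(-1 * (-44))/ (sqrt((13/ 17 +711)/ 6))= 2 * sqrt(102)/ 5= 4.04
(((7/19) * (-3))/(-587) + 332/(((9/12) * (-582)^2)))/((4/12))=9037699/944447193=0.01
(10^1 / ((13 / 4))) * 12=480 / 13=36.92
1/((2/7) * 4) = 0.88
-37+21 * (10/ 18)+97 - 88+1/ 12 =-65/ 4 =-16.25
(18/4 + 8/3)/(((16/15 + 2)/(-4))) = -215/23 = -9.35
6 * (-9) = -54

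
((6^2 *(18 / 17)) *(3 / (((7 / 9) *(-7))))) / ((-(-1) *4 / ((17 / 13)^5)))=-365320854 / 18193357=-20.08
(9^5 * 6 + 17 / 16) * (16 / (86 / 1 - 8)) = 5668721 / 78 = 72675.91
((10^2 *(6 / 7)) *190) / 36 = 9500 / 21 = 452.38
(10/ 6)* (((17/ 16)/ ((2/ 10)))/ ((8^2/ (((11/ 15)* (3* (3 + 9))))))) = 935/ 256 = 3.65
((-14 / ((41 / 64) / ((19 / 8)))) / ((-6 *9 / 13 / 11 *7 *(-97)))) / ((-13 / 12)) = 6688 / 35793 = 0.19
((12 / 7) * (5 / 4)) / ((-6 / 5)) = -25 / 14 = -1.79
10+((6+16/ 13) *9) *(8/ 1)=6898/ 13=530.62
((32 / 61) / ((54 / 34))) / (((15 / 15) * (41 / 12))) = 2176 / 22509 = 0.10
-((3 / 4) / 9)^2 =-1 / 144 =-0.01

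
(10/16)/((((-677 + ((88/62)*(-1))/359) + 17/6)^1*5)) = -33387/180068276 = -0.00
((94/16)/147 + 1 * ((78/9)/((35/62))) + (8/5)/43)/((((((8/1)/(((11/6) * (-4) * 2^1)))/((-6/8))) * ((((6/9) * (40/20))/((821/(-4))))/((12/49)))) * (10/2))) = -105695455437/660755200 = -159.96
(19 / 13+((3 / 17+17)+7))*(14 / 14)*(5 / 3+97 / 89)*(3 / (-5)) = -4170176 / 98345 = -42.40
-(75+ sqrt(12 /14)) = -75 - sqrt(42) /7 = -75.93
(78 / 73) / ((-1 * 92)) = -39 / 3358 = -0.01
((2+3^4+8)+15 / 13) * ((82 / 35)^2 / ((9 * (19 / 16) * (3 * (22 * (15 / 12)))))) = 257771264 / 449323875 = 0.57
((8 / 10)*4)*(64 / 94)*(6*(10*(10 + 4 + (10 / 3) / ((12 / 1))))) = 1866.44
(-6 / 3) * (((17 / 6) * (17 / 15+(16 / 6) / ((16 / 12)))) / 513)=-799 / 23085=-0.03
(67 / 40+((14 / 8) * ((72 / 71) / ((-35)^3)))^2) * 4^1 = 2534157961967 / 378232531250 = 6.70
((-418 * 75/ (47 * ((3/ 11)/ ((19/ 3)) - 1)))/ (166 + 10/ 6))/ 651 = 131043/ 20520388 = 0.01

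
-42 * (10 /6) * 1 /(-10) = 7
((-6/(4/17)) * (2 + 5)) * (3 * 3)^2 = -28917/2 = -14458.50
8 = 8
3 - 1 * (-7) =10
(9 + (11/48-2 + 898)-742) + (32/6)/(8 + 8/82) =217643/1328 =163.89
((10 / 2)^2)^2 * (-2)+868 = -382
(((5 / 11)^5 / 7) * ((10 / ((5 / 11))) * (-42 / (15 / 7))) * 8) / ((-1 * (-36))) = -35000 / 131769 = -0.27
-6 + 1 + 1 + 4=0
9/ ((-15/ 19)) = -57/ 5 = -11.40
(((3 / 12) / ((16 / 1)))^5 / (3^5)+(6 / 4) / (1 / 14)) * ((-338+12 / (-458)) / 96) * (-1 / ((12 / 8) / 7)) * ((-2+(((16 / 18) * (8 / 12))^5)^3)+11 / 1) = 2467045444585365648206791503191711493367 / 794347626140059818737750395079098368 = 3105.75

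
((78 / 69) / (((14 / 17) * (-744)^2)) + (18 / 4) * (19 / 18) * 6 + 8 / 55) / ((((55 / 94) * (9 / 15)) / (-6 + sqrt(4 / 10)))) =-6599150761141 / 13479293520 + 6599150761141 * sqrt(10) / 404378805600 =-437.97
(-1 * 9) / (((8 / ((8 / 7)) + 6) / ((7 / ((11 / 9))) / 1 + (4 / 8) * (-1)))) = -1035 / 286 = -3.62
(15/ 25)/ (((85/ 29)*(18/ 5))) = 29/ 510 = 0.06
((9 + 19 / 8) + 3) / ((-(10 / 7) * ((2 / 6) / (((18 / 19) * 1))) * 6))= -1449 / 304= -4.77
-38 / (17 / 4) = -152 / 17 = -8.94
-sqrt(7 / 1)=-sqrt(7)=-2.65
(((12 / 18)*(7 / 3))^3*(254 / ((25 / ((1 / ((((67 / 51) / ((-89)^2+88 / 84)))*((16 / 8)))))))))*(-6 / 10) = -140797665064 / 2035125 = -69183.79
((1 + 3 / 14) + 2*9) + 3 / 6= 138 / 7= 19.71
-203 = -203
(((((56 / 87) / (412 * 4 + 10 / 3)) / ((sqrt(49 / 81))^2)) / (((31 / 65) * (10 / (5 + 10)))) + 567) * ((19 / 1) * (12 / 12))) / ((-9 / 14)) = -37317233214 / 2226823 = -16758.06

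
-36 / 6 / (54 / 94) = -94 / 9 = -10.44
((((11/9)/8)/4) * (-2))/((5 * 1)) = -11/720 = -0.02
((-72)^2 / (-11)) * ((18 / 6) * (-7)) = 108864 / 11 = 9896.73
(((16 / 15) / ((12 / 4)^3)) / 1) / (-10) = -8 / 2025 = -0.00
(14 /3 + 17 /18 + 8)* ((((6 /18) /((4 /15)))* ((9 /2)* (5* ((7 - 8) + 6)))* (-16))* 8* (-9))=2205000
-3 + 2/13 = -37/13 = -2.85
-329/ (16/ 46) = -7567/ 8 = -945.88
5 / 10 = 1 / 2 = 0.50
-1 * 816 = -816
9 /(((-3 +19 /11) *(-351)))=11 /546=0.02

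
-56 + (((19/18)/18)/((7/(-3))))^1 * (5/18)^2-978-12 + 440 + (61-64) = -149171371/244944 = -609.00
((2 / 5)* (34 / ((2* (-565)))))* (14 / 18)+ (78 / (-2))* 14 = -13882288 / 25425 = -546.01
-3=-3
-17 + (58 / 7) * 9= 403 / 7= 57.57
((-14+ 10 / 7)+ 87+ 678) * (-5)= -26335 / 7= -3762.14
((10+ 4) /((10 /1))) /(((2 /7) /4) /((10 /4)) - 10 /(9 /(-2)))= 441 /709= 0.62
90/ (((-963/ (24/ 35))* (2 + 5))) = -48/ 5243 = -0.01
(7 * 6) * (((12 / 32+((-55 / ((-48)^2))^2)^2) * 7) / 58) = 517794726264529 / 272399710814208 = 1.90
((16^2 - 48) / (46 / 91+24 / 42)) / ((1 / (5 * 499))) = 3373240 / 7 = 481891.43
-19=-19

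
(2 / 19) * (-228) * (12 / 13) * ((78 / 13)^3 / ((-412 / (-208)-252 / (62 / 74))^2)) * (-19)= 236258021376 / 231991539025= 1.02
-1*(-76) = 76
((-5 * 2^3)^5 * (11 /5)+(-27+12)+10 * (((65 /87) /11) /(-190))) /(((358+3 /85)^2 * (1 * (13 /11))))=-29595525555052250 /19902413171121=-1487.03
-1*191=-191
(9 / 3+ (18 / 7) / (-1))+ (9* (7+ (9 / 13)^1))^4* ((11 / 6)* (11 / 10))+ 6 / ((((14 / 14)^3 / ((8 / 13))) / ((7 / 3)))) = 9261946808131 / 199927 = 46326643.27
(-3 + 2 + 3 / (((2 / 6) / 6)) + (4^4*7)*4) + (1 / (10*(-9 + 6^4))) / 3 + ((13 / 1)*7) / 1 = 282316321 / 38610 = 7312.00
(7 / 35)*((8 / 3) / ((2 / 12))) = 16 / 5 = 3.20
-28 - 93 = -121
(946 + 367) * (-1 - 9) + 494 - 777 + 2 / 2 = -13412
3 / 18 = 1 / 6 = 0.17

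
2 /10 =0.20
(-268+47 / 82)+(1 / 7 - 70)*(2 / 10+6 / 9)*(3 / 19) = -15104059 / 54530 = -276.99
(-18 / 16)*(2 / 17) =-9 / 68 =-0.13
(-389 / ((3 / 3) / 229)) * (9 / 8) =-801729 / 8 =-100216.12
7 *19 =133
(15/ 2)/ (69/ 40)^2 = 4000/ 1587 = 2.52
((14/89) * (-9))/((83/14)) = -1764/7387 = -0.24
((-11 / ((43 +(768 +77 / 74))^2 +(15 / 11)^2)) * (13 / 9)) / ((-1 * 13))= 7288556 / 3932311986909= 0.00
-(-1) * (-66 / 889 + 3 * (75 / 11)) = 199299 / 9779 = 20.38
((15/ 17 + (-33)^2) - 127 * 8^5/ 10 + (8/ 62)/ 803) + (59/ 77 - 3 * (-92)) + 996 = -6128796398971/ 14811335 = -413790.95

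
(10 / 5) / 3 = 2 / 3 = 0.67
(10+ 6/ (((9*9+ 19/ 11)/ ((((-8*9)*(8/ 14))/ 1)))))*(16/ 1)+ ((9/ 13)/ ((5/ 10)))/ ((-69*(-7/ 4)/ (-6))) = 632176/ 5635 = 112.19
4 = 4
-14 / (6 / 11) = -77 / 3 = -25.67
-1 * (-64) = 64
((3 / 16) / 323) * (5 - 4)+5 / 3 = 25849 / 15504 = 1.67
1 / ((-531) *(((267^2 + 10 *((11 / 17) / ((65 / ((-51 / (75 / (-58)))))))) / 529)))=-171925 / 12303376731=-0.00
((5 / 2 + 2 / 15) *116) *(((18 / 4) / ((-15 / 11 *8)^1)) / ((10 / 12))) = -75603 / 500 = -151.21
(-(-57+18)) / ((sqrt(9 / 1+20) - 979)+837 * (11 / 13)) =-1784640 / 12385499 - 6591 * sqrt(29) / 12385499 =-0.15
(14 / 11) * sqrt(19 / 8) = 7 * sqrt(38) / 22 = 1.96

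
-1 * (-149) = 149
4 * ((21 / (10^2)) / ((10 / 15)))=63 / 50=1.26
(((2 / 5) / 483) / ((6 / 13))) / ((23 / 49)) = 91 / 23805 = 0.00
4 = 4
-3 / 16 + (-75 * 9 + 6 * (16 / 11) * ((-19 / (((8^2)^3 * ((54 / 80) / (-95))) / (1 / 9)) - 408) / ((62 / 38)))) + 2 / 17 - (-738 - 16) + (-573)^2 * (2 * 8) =2524896457434947 / 480826368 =5251160.55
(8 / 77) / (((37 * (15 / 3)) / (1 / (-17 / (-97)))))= 0.00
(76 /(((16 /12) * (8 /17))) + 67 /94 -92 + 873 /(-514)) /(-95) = -2719159 /9180040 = -0.30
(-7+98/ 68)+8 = 83/ 34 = 2.44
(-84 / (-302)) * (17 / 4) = 357 / 302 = 1.18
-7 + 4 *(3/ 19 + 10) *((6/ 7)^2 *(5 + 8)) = 354779/ 931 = 381.07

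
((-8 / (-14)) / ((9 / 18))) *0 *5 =0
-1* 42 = -42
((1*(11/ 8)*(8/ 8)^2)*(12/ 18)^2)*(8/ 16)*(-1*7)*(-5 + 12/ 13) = 4081/ 468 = 8.72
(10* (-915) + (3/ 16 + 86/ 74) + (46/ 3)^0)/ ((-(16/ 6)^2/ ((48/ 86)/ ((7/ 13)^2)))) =2476.31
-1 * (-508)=508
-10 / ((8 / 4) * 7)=-5 / 7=-0.71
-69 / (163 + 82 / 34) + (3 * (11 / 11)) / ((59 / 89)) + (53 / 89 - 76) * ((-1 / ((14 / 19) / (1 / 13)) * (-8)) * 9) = -756051220089 / 1343688892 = -562.67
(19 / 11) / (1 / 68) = 1292 / 11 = 117.45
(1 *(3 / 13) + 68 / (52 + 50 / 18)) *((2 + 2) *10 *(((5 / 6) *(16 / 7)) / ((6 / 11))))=1628000 / 7917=205.63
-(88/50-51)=1231/25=49.24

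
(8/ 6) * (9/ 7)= 12/ 7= 1.71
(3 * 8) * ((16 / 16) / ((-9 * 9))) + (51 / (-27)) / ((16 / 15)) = -893 / 432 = -2.07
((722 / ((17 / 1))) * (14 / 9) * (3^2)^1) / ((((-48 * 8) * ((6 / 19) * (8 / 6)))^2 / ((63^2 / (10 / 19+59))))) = 2547905871 / 1680080896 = 1.52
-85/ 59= -1.44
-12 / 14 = -6 / 7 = -0.86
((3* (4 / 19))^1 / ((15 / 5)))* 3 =12 / 19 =0.63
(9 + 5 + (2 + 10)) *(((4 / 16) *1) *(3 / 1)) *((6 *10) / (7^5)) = 0.07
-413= -413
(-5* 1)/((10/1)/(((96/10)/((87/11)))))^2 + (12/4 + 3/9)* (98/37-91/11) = -805255558/42785875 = -18.82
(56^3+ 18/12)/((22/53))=18615455/44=423078.52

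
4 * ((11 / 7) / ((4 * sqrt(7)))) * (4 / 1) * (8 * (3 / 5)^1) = 1056 * sqrt(7) / 245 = 11.40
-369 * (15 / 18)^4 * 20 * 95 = -12171875 / 36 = -338107.64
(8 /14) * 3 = 12 /7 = 1.71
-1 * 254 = -254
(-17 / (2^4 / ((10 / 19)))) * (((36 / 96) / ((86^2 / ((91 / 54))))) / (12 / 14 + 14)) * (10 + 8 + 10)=-29155 / 323767296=-0.00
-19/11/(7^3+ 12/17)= -323/64273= -0.01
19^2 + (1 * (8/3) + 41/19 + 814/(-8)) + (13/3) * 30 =89849/228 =394.07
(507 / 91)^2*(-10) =-15210 / 49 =-310.41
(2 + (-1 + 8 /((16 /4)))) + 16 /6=17 /3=5.67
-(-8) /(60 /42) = 28 /5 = 5.60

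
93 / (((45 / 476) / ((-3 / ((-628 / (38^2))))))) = 6785.88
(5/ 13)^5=3125/ 371293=0.01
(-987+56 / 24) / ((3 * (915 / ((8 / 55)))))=-23632 / 452925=-0.05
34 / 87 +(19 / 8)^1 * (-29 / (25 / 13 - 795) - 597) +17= -10048915289 / 7175760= -1400.40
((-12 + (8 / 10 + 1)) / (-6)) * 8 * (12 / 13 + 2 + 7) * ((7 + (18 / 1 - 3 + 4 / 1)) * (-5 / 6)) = -2924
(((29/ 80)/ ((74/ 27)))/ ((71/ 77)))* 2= 60291/ 210160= 0.29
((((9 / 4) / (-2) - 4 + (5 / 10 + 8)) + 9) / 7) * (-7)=-99 / 8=-12.38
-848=-848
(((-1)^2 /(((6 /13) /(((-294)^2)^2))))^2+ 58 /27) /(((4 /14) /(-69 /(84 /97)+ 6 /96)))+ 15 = -31543899637348482578042801 /432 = -73018286197565931893617.59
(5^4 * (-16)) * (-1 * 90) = 900000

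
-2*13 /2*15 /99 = -1.97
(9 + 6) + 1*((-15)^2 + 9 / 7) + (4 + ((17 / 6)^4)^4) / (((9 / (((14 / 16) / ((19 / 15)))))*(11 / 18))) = 11923322580384014585333 / 5503045059477504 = 2166677.26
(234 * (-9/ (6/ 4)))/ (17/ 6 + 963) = -8424/ 5795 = -1.45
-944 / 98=-472 / 49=-9.63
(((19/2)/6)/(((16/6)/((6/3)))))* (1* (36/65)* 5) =171/52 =3.29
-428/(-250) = 214/125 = 1.71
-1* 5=-5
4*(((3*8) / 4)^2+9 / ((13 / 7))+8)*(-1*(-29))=73660 / 13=5666.15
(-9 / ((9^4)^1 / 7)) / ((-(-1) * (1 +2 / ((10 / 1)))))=-0.01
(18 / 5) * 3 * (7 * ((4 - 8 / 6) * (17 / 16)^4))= 5261823 / 20480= 256.92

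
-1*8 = -8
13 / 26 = 1 / 2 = 0.50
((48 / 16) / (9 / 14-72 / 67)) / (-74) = 469 / 4995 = 0.09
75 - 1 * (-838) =913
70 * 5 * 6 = 2100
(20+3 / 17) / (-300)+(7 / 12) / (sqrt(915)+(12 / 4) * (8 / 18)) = -2854817 / 41916900+21 * sqrt(915) / 32876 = -0.05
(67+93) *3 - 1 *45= 435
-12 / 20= -3 / 5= -0.60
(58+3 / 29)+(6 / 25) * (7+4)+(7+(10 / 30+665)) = 1594442 / 2175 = 733.08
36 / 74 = 18 / 37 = 0.49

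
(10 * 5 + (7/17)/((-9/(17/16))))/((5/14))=50351/360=139.86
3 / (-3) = -1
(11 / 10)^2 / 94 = 0.01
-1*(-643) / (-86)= -643 / 86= -7.48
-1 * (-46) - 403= -357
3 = 3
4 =4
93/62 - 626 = -1249/2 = -624.50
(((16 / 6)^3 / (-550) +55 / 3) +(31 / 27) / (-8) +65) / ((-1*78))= -4939427 / 4633200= -1.07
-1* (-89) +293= 382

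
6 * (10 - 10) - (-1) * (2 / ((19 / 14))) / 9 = 28 / 171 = 0.16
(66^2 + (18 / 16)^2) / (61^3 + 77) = 92955 / 4843904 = 0.02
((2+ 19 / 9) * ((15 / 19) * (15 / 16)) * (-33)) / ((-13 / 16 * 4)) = 30525 / 988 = 30.90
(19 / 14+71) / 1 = 1013 / 14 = 72.36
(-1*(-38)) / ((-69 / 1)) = -38 / 69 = -0.55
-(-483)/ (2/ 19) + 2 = 4590.50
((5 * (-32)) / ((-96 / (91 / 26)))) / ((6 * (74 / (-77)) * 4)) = -2695 / 10656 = -0.25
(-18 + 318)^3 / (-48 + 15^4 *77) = 9000000 / 1299359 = 6.93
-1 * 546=-546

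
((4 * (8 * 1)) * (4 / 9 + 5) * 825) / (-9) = -15970.37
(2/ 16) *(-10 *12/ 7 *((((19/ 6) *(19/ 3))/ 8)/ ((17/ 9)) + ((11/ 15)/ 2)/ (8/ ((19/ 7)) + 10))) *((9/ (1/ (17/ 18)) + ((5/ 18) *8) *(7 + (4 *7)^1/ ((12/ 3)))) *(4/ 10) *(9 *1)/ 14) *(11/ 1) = -5335255651/ 16393440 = -325.45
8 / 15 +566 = 8498 / 15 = 566.53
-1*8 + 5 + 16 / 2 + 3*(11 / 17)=118 / 17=6.94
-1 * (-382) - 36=346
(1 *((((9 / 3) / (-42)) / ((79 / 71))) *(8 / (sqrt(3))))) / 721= -284 *sqrt(3) / 1196139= -0.00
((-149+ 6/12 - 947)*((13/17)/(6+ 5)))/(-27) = 28483/10098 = 2.82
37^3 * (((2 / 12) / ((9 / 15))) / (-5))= -50653 / 18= -2814.06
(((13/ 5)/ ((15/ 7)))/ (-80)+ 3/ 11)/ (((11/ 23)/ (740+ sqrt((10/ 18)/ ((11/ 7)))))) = 390977*sqrt(385)/ 23958000+ 14466149/ 36300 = 398.84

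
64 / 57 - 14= -734 / 57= -12.88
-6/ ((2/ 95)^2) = -27075/ 2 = -13537.50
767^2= 588289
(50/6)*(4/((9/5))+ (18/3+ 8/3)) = 2450/27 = 90.74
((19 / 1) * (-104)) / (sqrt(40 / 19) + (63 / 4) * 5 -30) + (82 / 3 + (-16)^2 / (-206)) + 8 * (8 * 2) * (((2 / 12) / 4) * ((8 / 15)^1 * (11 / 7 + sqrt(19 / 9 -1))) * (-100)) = -432297164822 / 936797463 -2560 * sqrt(10) / 27 + 63232 * sqrt(190) / 721835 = -760.09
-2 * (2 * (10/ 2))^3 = -2000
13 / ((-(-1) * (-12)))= -13 / 12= -1.08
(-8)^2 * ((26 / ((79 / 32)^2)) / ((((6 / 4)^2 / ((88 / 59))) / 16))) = 9596567552 / 3313971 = 2895.79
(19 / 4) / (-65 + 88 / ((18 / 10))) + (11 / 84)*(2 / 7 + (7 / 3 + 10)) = 1.36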